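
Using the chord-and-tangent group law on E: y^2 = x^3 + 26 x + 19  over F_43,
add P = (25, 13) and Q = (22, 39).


P != Q, so use the chord formula.
s = (y2 - y1) / (x2 - x1) = (26) / (40) mod 43 = 20
x3 = s^2 - x1 - x2 mod 43 = 20^2 - 25 - 22 = 9
y3 = s (x1 - x3) - y1 mod 43 = 20 * (25 - 9) - 13 = 6

P + Q = (9, 6)


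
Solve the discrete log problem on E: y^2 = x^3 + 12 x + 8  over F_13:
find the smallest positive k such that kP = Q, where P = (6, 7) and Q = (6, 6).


Enumerate multiples of P until we hit Q = (6, 6):
  1P = (6, 7)
  2P = (10, 7)
  3P = (10, 6)
  4P = (6, 6)
Match found at i = 4.

k = 4


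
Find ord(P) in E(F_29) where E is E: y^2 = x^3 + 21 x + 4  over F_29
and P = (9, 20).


Compute successive multiples of P until we hit O:
  1P = (9, 20)
  2P = (7, 28)
  3P = (0, 2)
  4P = (24, 8)
  5P = (21, 7)
  6P = (4, 6)
  7P = (25, 28)
  8P = (17, 5)
  ... (continuing to 32P)
  32P = O

ord(P) = 32


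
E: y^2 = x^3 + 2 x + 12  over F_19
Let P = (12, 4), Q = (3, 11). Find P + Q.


P != Q, so use the chord formula.
s = (y2 - y1) / (x2 - x1) = (7) / (10) mod 19 = 14
x3 = s^2 - x1 - x2 mod 19 = 14^2 - 12 - 3 = 10
y3 = s (x1 - x3) - y1 mod 19 = 14 * (12 - 10) - 4 = 5

P + Q = (10, 5)


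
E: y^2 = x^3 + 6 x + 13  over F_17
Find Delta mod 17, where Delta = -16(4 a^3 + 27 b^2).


4 a^3 + 27 b^2 = 4*6^3 + 27*13^2 = 864 + 4563 = 5427
Delta = -16 * (5427) = -86832
Delta mod 17 = 4

Delta = 4 (mod 17)


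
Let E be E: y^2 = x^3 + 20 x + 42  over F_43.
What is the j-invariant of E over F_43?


Delta = -16(4 a^3 + 27 b^2) mod 43 = 42
-1728 * (4 a)^3 = -1728 * (4*20)^3 mod 43 = 8
j = 8 * 42^(-1) mod 43 = 35

j = 35 (mod 43)


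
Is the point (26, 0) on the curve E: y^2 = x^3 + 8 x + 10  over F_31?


Check whether y^2 = x^3 + 8 x + 10 (mod 31) for (x, y) = (26, 0).
LHS: y^2 = 0^2 mod 31 = 0
RHS: x^3 + 8 x + 10 = 26^3 + 8*26 + 10 mod 31 = 0
LHS = RHS

Yes, on the curve


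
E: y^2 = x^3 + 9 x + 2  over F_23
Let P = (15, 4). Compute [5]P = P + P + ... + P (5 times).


k = 5 = 101_2 (binary, LSB first: 101)
Double-and-add from P = (15, 4):
  bit 0 = 1: acc = O + (15, 4) = (15, 4)
  bit 1 = 0: acc unchanged = (15, 4)
  bit 2 = 1: acc = (15, 4) + (11, 12) = (1, 14)

5P = (1, 14)


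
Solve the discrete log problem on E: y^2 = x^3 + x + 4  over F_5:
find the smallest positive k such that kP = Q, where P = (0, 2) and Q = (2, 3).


Enumerate multiples of P until we hit Q = (2, 3):
  1P = (0, 2)
  2P = (1, 4)
  3P = (3, 2)
  4P = (2, 3)
Match found at i = 4.

k = 4


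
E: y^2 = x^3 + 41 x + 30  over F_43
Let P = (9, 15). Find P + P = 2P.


Doubling: s = (3 x1^2 + a) / (2 y1)
s = (3*9^2 + 41) / (2*15) mod 43 = 41
x3 = s^2 - 2 x1 mod 43 = 41^2 - 2*9 = 29
y3 = s (x1 - x3) - y1 mod 43 = 41 * (9 - 29) - 15 = 25

2P = (29, 25)


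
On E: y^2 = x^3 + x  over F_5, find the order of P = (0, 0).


Compute successive multiples of P until we hit O:
  1P = (0, 0)
  2P = O

ord(P) = 2


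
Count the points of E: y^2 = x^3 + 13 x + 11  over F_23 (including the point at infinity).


For each x in F_23, count y with y^2 = x^3 + 13 x + 11 mod 23:
  x = 1: RHS = 2, y in [5, 18]  -> 2 point(s)
  x = 3: RHS = 8, y in [10, 13]  -> 2 point(s)
  x = 4: RHS = 12, y in [9, 14]  -> 2 point(s)
  x = 6: RHS = 6, y in [11, 12]  -> 2 point(s)
  x = 7: RHS = 8, y in [10, 13]  -> 2 point(s)
  x = 8: RHS = 6, y in [11, 12]  -> 2 point(s)
  x = 9: RHS = 6, y in [11, 12]  -> 2 point(s)
  x = 11: RHS = 13, y in [6, 17]  -> 2 point(s)
  x = 12: RHS = 9, y in [3, 20]  -> 2 point(s)
  x = 13: RHS = 8, y in [10, 13]  -> 2 point(s)
  x = 14: RHS = 16, y in [4, 19]  -> 2 point(s)
  x = 15: RHS = 16, y in [4, 19]  -> 2 point(s)
  x = 17: RHS = 16, y in [4, 19]  -> 2 point(s)
  x = 21: RHS = 0, y in [0]  -> 1 point(s)
Affine points: 27. Add the point at infinity: total = 28.

#E(F_23) = 28


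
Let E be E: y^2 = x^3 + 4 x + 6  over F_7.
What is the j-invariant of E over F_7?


Delta = -16(4 a^3 + 27 b^2) mod 7 = 1
-1728 * (4 a)^3 = -1728 * (4*4)^3 mod 7 = 1
j = 1 * 1^(-1) mod 7 = 1

j = 1 (mod 7)


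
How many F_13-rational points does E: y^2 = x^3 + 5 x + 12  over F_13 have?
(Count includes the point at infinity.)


For each x in F_13, count y with y^2 = x^3 + 5 x + 12 mod 13:
  x = 0: RHS = 12, y in [5, 8]  -> 2 point(s)
  x = 2: RHS = 4, y in [2, 11]  -> 2 point(s)
  x = 7: RHS = 0, y in [0]  -> 1 point(s)
  x = 10: RHS = 9, y in [3, 10]  -> 2 point(s)
Affine points: 7. Add the point at infinity: total = 8.

#E(F_13) = 8


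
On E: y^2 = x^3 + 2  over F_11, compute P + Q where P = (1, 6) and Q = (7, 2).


P != Q, so use the chord formula.
s = (y2 - y1) / (x2 - x1) = (7) / (6) mod 11 = 3
x3 = s^2 - x1 - x2 mod 11 = 3^2 - 1 - 7 = 1
y3 = s (x1 - x3) - y1 mod 11 = 3 * (1 - 1) - 6 = 5

P + Q = (1, 5)


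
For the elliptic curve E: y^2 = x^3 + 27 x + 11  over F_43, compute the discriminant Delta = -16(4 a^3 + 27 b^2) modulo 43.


4 a^3 + 27 b^2 = 4*27^3 + 27*11^2 = 78732 + 3267 = 81999
Delta = -16 * (81999) = -1311984
Delta mod 43 = 32

Delta = 32 (mod 43)


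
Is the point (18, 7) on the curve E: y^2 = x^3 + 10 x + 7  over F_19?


Check whether y^2 = x^3 + 10 x + 7 (mod 19) for (x, y) = (18, 7).
LHS: y^2 = 7^2 mod 19 = 11
RHS: x^3 + 10 x + 7 = 18^3 + 10*18 + 7 mod 19 = 15
LHS != RHS

No, not on the curve


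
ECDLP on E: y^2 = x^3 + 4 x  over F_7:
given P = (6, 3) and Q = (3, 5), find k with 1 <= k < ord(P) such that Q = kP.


Enumerate multiples of P until we hit Q = (3, 5):
  1P = (6, 3)
  2P = (2, 4)
  3P = (3, 5)
Match found at i = 3.

k = 3


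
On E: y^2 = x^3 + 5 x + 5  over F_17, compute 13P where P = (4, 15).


k = 13 = 1101_2 (binary, LSB first: 1011)
Double-and-add from P = (4, 15):
  bit 0 = 1: acc = O + (4, 15) = (4, 15)
  bit 1 = 0: acc unchanged = (4, 15)
  bit 2 = 1: acc = (4, 15) + (8, 9) = (3, 9)
  bit 3 = 1: acc = (3, 9) + (16, 13) = (16, 4)

13P = (16, 4)


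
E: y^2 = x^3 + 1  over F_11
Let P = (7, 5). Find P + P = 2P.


Doubling: s = (3 x1^2 + a) / (2 y1)
s = (3*7^2 + 0) / (2*5) mod 11 = 7
x3 = s^2 - 2 x1 mod 11 = 7^2 - 2*7 = 2
y3 = s (x1 - x3) - y1 mod 11 = 7 * (7 - 2) - 5 = 8

2P = (2, 8)


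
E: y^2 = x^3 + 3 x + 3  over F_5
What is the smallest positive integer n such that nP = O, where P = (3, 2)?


Compute successive multiples of P until we hit O:
  1P = (3, 2)
  2P = (4, 3)
  3P = (4, 2)
  4P = (3, 3)
  5P = O

ord(P) = 5


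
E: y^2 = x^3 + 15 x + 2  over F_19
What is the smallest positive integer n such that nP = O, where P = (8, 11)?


Compute successive multiples of P until we hit O:
  1P = (8, 11)
  2P = (14, 12)
  3P = (6, 2)
  4P = (11, 4)
  5P = (16, 14)
  6P = (18, 9)
  7P = (9, 12)
  8P = (3, 13)
  ... (continuing to 20P)
  20P = O

ord(P) = 20


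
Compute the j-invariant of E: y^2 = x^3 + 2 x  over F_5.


Delta = -16(4 a^3 + 27 b^2) mod 5 = 3
-1728 * (4 a)^3 = -1728 * (4*2)^3 mod 5 = 4
j = 4 * 3^(-1) mod 5 = 3

j = 3 (mod 5)


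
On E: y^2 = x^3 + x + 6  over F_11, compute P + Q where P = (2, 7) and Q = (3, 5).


P != Q, so use the chord formula.
s = (y2 - y1) / (x2 - x1) = (9) / (1) mod 11 = 9
x3 = s^2 - x1 - x2 mod 11 = 9^2 - 2 - 3 = 10
y3 = s (x1 - x3) - y1 mod 11 = 9 * (2 - 10) - 7 = 9

P + Q = (10, 9)


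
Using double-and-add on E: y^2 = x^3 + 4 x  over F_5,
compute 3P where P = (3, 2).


k = 3 = 11_2 (binary, LSB first: 11)
Double-and-add from P = (3, 2):
  bit 0 = 1: acc = O + (3, 2) = (3, 2)
  bit 1 = 1: acc = (3, 2) + (0, 0) = (3, 3)

3P = (3, 3)


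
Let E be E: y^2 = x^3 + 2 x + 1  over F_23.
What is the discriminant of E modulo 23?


4 a^3 + 27 b^2 = 4*2^3 + 27*1^2 = 32 + 27 = 59
Delta = -16 * (59) = -944
Delta mod 23 = 22

Delta = 22 (mod 23)


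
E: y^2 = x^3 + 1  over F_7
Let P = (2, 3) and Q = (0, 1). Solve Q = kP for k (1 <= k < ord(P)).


Enumerate multiples of P until we hit Q = (0, 1):
  1P = (2, 3)
  2P = (0, 1)
Match found at i = 2.

k = 2


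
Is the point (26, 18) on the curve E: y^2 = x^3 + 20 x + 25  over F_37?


Check whether y^2 = x^3 + 20 x + 25 (mod 37) for (x, y) = (26, 18).
LHS: y^2 = 18^2 mod 37 = 28
RHS: x^3 + 20 x + 25 = 26^3 + 20*26 + 25 mod 37 = 28
LHS = RHS

Yes, on the curve


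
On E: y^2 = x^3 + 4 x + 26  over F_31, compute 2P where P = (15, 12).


Doubling: s = (3 x1^2 + a) / (2 y1)
s = (3*15^2 + 4) / (2*12) mod 31 = 27
x3 = s^2 - 2 x1 mod 31 = 27^2 - 2*15 = 17
y3 = s (x1 - x3) - y1 mod 31 = 27 * (15 - 17) - 12 = 27

2P = (17, 27)


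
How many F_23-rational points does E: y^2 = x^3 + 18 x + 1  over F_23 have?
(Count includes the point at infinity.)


For each x in F_23, count y with y^2 = x^3 + 18 x + 1 mod 23:
  x = 0: RHS = 1, y in [1, 22]  -> 2 point(s)
  x = 3: RHS = 13, y in [6, 17]  -> 2 point(s)
  x = 5: RHS = 9, y in [3, 20]  -> 2 point(s)
  x = 6: RHS = 3, y in [7, 16]  -> 2 point(s)
  x = 8: RHS = 13, y in [6, 17]  -> 2 point(s)
  x = 9: RHS = 18, y in [8, 15]  -> 2 point(s)
  x = 10: RHS = 8, y in [10, 13]  -> 2 point(s)
  x = 11: RHS = 12, y in [9, 14]  -> 2 point(s)
  x = 12: RHS = 13, y in [6, 17]  -> 2 point(s)
  x = 15: RHS = 12, y in [9, 14]  -> 2 point(s)
  x = 18: RHS = 16, y in [4, 19]  -> 2 point(s)
  x = 19: RHS = 3, y in [7, 16]  -> 2 point(s)
  x = 20: RHS = 12, y in [9, 14]  -> 2 point(s)
  x = 21: RHS = 3, y in [7, 16]  -> 2 point(s)
Affine points: 28. Add the point at infinity: total = 29.

#E(F_23) = 29


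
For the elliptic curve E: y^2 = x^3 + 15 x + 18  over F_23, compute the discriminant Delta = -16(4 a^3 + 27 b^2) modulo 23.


4 a^3 + 27 b^2 = 4*15^3 + 27*18^2 = 13500 + 8748 = 22248
Delta = -16 * (22248) = -355968
Delta mod 23 = 3

Delta = 3 (mod 23)


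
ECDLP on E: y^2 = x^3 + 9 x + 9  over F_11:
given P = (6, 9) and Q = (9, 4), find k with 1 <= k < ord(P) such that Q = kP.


Enumerate multiples of P until we hit Q = (9, 4):
  1P = (6, 9)
  2P = (0, 8)
  3P = (9, 7)
  4P = (5, 5)
  5P = (5, 6)
  6P = (9, 4)
Match found at i = 6.

k = 6


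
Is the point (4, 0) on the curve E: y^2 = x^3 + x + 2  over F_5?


Check whether y^2 = x^3 + 1 x + 2 (mod 5) for (x, y) = (4, 0).
LHS: y^2 = 0^2 mod 5 = 0
RHS: x^3 + 1 x + 2 = 4^3 + 1*4 + 2 mod 5 = 0
LHS = RHS

Yes, on the curve


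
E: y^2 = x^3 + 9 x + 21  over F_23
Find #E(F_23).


For each x in F_23, count y with y^2 = x^3 + 9 x + 21 mod 23:
  x = 1: RHS = 8, y in [10, 13]  -> 2 point(s)
  x = 2: RHS = 1, y in [1, 22]  -> 2 point(s)
  x = 3: RHS = 6, y in [11, 12]  -> 2 point(s)
  x = 4: RHS = 6, y in [11, 12]  -> 2 point(s)
  x = 7: RHS = 13, y in [6, 17]  -> 2 point(s)
  x = 9: RHS = 3, y in [7, 16]  -> 2 point(s)
  x = 11: RHS = 2, y in [5, 18]  -> 2 point(s)
  x = 13: RHS = 12, y in [9, 14]  -> 2 point(s)
  x = 14: RHS = 16, y in [4, 19]  -> 2 point(s)
  x = 15: RHS = 12, y in [9, 14]  -> 2 point(s)
  x = 16: RHS = 6, y in [11, 12]  -> 2 point(s)
  x = 17: RHS = 4, y in [2, 21]  -> 2 point(s)
  x = 18: RHS = 12, y in [9, 14]  -> 2 point(s)
  x = 19: RHS = 13, y in [6, 17]  -> 2 point(s)
  x = 20: RHS = 13, y in [6, 17]  -> 2 point(s)
  x = 21: RHS = 18, y in [8, 15]  -> 2 point(s)
Affine points: 32. Add the point at infinity: total = 33.

#E(F_23) = 33


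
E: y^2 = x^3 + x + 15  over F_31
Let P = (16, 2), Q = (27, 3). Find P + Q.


P != Q, so use the chord formula.
s = (y2 - y1) / (x2 - x1) = (1) / (11) mod 31 = 17
x3 = s^2 - x1 - x2 mod 31 = 17^2 - 16 - 27 = 29
y3 = s (x1 - x3) - y1 mod 31 = 17 * (16 - 29) - 2 = 25

P + Q = (29, 25)


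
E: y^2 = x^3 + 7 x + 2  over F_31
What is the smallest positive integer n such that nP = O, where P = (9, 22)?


Compute successive multiples of P until we hit O:
  1P = (9, 22)
  2P = (0, 8)
  3P = (16, 5)
  4P = (10, 7)
  5P = (20, 19)
  6P = (30, 26)
  7P = (12, 4)
  8P = (15, 14)
  ... (continuing to 35P)
  35P = O

ord(P) = 35


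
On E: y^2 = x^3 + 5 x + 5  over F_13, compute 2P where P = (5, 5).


Doubling: s = (3 x1^2 + a) / (2 y1)
s = (3*5^2 + 5) / (2*5) mod 13 = 8
x3 = s^2 - 2 x1 mod 13 = 8^2 - 2*5 = 2
y3 = s (x1 - x3) - y1 mod 13 = 8 * (5 - 2) - 5 = 6

2P = (2, 6)


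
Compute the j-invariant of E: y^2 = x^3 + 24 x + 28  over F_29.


Delta = -16(4 a^3 + 27 b^2) mod 29 = 28
-1728 * (4 a)^3 = -1728 * (4*24)^3 mod 29 = 19
j = 19 * 28^(-1) mod 29 = 10

j = 10 (mod 29)


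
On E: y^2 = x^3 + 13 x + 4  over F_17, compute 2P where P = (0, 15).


k = 2 = 10_2 (binary, LSB first: 01)
Double-and-add from P = (0, 15):
  bit 0 = 0: acc unchanged = O
  bit 1 = 1: acc = O + (1, 1) = (1, 1)

2P = (1, 1)


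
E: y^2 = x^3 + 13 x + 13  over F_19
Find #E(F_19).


For each x in F_19, count y with y^2 = x^3 + 13 x + 13 mod 19:
  x = 2: RHS = 9, y in [3, 16]  -> 2 point(s)
  x = 9: RHS = 4, y in [2, 17]  -> 2 point(s)
  x = 11: RHS = 5, y in [9, 10]  -> 2 point(s)
  x = 12: RHS = 16, y in [4, 15]  -> 2 point(s)
  x = 13: RHS = 4, y in [2, 17]  -> 2 point(s)
  x = 15: RHS = 11, y in [7, 12]  -> 2 point(s)
  x = 16: RHS = 4, y in [2, 17]  -> 2 point(s)
  x = 17: RHS = 17, y in [6, 13]  -> 2 point(s)
Affine points: 16. Add the point at infinity: total = 17.

#E(F_19) = 17


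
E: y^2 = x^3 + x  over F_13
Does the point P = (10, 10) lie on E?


Check whether y^2 = x^3 + 1 x + 0 (mod 13) for (x, y) = (10, 10).
LHS: y^2 = 10^2 mod 13 = 9
RHS: x^3 + 1 x + 0 = 10^3 + 1*10 + 0 mod 13 = 9
LHS = RHS

Yes, on the curve


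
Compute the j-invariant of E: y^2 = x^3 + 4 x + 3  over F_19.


Delta = -16(4 a^3 + 27 b^2) mod 19 = 15
-1728 * (4 a)^3 = -1728 * (4*4)^3 mod 19 = 11
j = 11 * 15^(-1) mod 19 = 2

j = 2 (mod 19)


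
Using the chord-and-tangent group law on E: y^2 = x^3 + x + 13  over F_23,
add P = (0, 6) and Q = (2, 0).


P != Q, so use the chord formula.
s = (y2 - y1) / (x2 - x1) = (17) / (2) mod 23 = 20
x3 = s^2 - x1 - x2 mod 23 = 20^2 - 0 - 2 = 7
y3 = s (x1 - x3) - y1 mod 23 = 20 * (0 - 7) - 6 = 15

P + Q = (7, 15)


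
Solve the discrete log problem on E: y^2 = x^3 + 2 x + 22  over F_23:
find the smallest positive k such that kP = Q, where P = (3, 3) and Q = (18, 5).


Enumerate multiples of P until we hit Q = (18, 5):
  1P = (3, 3)
  2P = (18, 5)
Match found at i = 2.

k = 2


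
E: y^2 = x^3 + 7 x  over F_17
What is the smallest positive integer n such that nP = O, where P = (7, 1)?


Compute successive multiples of P until we hit O:
  1P = (7, 1)
  2P = (16, 3)
  3P = (10, 4)
  4P = (1, 5)
  5P = (0, 0)
  6P = (1, 12)
  7P = (10, 13)
  8P = (16, 14)
  ... (continuing to 10P)
  10P = O

ord(P) = 10


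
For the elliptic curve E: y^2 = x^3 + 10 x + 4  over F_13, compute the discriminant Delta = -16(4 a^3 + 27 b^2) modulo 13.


4 a^3 + 27 b^2 = 4*10^3 + 27*4^2 = 4000 + 432 = 4432
Delta = -16 * (4432) = -70912
Delta mod 13 = 3

Delta = 3 (mod 13)


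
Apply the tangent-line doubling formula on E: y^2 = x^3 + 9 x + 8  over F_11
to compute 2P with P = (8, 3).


Doubling: s = (3 x1^2 + a) / (2 y1)
s = (3*8^2 + 9) / (2*3) mod 11 = 6
x3 = s^2 - 2 x1 mod 11 = 6^2 - 2*8 = 9
y3 = s (x1 - x3) - y1 mod 11 = 6 * (8 - 9) - 3 = 2

2P = (9, 2)


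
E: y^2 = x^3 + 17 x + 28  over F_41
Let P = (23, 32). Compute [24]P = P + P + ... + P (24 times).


k = 24 = 11000_2 (binary, LSB first: 00011)
Double-and-add from P = (23, 32):
  bit 0 = 0: acc unchanged = O
  bit 1 = 0: acc unchanged = O
  bit 2 = 0: acc unchanged = O
  bit 3 = 1: acc = O + (22, 12) = (22, 12)
  bit 4 = 1: acc = (22, 12) + (1, 28) = (17, 33)

24P = (17, 33)


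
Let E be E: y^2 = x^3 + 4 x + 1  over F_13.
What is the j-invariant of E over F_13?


Delta = -16(4 a^3 + 27 b^2) mod 13 = 9
-1728 * (4 a)^3 = -1728 * (4*4)^3 mod 13 = 1
j = 1 * 9^(-1) mod 13 = 3

j = 3 (mod 13)


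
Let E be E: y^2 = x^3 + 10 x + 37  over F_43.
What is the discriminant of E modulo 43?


4 a^3 + 27 b^2 = 4*10^3 + 27*37^2 = 4000 + 36963 = 40963
Delta = -16 * (40963) = -655408
Delta mod 43 = 41

Delta = 41 (mod 43)


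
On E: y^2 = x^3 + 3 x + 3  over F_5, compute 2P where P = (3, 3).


Doubling: s = (3 x1^2 + a) / (2 y1)
s = (3*3^2 + 3) / (2*3) mod 5 = 0
x3 = s^2 - 2 x1 mod 5 = 0^2 - 2*3 = 4
y3 = s (x1 - x3) - y1 mod 5 = 0 * (3 - 4) - 3 = 2

2P = (4, 2)


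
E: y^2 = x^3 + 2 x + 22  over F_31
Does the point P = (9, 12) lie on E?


Check whether y^2 = x^3 + 2 x + 22 (mod 31) for (x, y) = (9, 12).
LHS: y^2 = 12^2 mod 31 = 20
RHS: x^3 + 2 x + 22 = 9^3 + 2*9 + 22 mod 31 = 25
LHS != RHS

No, not on the curve


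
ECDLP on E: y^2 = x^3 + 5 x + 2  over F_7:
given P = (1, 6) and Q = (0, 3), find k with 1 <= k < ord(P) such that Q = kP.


Enumerate multiples of P until we hit Q = (0, 3):
  1P = (1, 6)
  2P = (0, 4)
  3P = (3, 4)
  4P = (4, 4)
  5P = (4, 3)
  6P = (3, 3)
  7P = (0, 3)
Match found at i = 7.

k = 7


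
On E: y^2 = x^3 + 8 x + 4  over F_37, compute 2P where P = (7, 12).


k = 2 = 10_2 (binary, LSB first: 01)
Double-and-add from P = (7, 12):
  bit 0 = 0: acc unchanged = O
  bit 1 = 1: acc = O + (13, 14) = (13, 14)

2P = (13, 14)


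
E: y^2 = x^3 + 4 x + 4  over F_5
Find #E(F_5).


For each x in F_5, count y with y^2 = x^3 + 4 x + 4 mod 5:
  x = 0: RHS = 4, y in [2, 3]  -> 2 point(s)
  x = 1: RHS = 4, y in [2, 3]  -> 2 point(s)
  x = 2: RHS = 0, y in [0]  -> 1 point(s)
  x = 4: RHS = 4, y in [2, 3]  -> 2 point(s)
Affine points: 7. Add the point at infinity: total = 8.

#E(F_5) = 8


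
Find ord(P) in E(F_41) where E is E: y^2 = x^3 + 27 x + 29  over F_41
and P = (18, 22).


Compute successive multiples of P until we hit O:
  1P = (18, 22)
  2P = (30, 0)
  3P = (18, 19)
  4P = O

ord(P) = 4


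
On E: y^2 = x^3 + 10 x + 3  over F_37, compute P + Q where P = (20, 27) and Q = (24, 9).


P != Q, so use the chord formula.
s = (y2 - y1) / (x2 - x1) = (19) / (4) mod 37 = 14
x3 = s^2 - x1 - x2 mod 37 = 14^2 - 20 - 24 = 4
y3 = s (x1 - x3) - y1 mod 37 = 14 * (20 - 4) - 27 = 12

P + Q = (4, 12)


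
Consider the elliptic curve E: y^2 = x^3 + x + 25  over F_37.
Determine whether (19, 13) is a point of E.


Check whether y^2 = x^3 + 1 x + 25 (mod 37) for (x, y) = (19, 13).
LHS: y^2 = 13^2 mod 37 = 21
RHS: x^3 + 1 x + 25 = 19^3 + 1*19 + 25 mod 37 = 21
LHS = RHS

Yes, on the curve


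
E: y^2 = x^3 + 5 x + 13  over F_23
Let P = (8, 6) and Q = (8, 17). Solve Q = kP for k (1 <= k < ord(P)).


Enumerate multiples of P until we hit Q = (8, 17):
  1P = (8, 6)
  2P = (16, 16)
  3P = (2, 13)
  4P = (15, 6)
  5P = (0, 17)
  6P = (0, 6)
  7P = (15, 17)
  8P = (2, 10)
  9P = (16, 7)
  10P = (8, 17)
Match found at i = 10.

k = 10


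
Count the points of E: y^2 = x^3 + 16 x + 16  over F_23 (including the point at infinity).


For each x in F_23, count y with y^2 = x^3 + 16 x + 16 mod 23:
  x = 0: RHS = 16, y in [4, 19]  -> 2 point(s)
  x = 4: RHS = 6, y in [11, 12]  -> 2 point(s)
  x = 6: RHS = 6, y in [11, 12]  -> 2 point(s)
  x = 8: RHS = 12, y in [9, 14]  -> 2 point(s)
  x = 10: RHS = 3, y in [7, 16]  -> 2 point(s)
  x = 12: RHS = 4, y in [2, 21]  -> 2 point(s)
  x = 13: RHS = 6, y in [11, 12]  -> 2 point(s)
  x = 17: RHS = 3, y in [7, 16]  -> 2 point(s)
  x = 18: RHS = 18, y in [8, 15]  -> 2 point(s)
  x = 19: RHS = 3, y in [7, 16]  -> 2 point(s)
Affine points: 20. Add the point at infinity: total = 21.

#E(F_23) = 21


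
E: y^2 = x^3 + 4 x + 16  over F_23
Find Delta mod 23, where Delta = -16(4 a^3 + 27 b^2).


4 a^3 + 27 b^2 = 4*4^3 + 27*16^2 = 256 + 6912 = 7168
Delta = -16 * (7168) = -114688
Delta mod 23 = 13

Delta = 13 (mod 23)


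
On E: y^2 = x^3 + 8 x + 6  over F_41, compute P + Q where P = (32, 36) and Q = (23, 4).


P != Q, so use the chord formula.
s = (y2 - y1) / (x2 - x1) = (9) / (32) mod 41 = 40
x3 = s^2 - x1 - x2 mod 41 = 40^2 - 32 - 23 = 28
y3 = s (x1 - x3) - y1 mod 41 = 40 * (32 - 28) - 36 = 1

P + Q = (28, 1)


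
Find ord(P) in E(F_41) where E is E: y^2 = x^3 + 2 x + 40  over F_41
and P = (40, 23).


Compute successive multiples of P until we hit O:
  1P = (40, 23)
  2P = (3, 14)
  3P = (21, 6)
  4P = (31, 39)
  5P = (1, 17)
  6P = (9, 7)
  7P = (29, 25)
  8P = (11, 9)
  ... (continuing to 39P)
  39P = O

ord(P) = 39


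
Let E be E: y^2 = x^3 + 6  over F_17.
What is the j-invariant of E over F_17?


Delta = -16(4 a^3 + 27 b^2) mod 17 = 3
-1728 * (4 a)^3 = -1728 * (4*0)^3 mod 17 = 0
j = 0 * 3^(-1) mod 17 = 0

j = 0 (mod 17)


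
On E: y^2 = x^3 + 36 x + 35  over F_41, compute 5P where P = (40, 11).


k = 5 = 101_2 (binary, LSB first: 101)
Double-and-add from P = (40, 11):
  bit 0 = 1: acc = O + (40, 11) = (40, 11)
  bit 1 = 0: acc unchanged = (40, 11)
  bit 2 = 1: acc = (40, 11) + (39, 18) = (11, 32)

5P = (11, 32)


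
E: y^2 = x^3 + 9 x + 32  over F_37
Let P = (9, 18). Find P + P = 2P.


Doubling: s = (3 x1^2 + a) / (2 y1)
s = (3*9^2 + 9) / (2*18) mod 37 = 7
x3 = s^2 - 2 x1 mod 37 = 7^2 - 2*9 = 31
y3 = s (x1 - x3) - y1 mod 37 = 7 * (9 - 31) - 18 = 13

2P = (31, 13)


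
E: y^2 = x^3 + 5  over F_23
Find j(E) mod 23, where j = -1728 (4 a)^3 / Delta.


Delta = -16(4 a^3 + 27 b^2) mod 23 = 10
-1728 * (4 a)^3 = -1728 * (4*0)^3 mod 23 = 0
j = 0 * 10^(-1) mod 23 = 0

j = 0 (mod 23)


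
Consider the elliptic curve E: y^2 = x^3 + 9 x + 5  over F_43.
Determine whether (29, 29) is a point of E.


Check whether y^2 = x^3 + 9 x + 5 (mod 43) for (x, y) = (29, 29).
LHS: y^2 = 29^2 mod 43 = 24
RHS: x^3 + 9 x + 5 = 29^3 + 9*29 + 5 mod 43 = 16
LHS != RHS

No, not on the curve


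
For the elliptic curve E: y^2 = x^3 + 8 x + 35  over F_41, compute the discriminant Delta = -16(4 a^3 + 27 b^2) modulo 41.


4 a^3 + 27 b^2 = 4*8^3 + 27*35^2 = 2048 + 33075 = 35123
Delta = -16 * (35123) = -561968
Delta mod 41 = 19

Delta = 19 (mod 41)


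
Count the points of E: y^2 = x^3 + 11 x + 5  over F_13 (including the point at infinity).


For each x in F_13, count y with y^2 = x^3 + 11 x + 5 mod 13:
  x = 1: RHS = 4, y in [2, 11]  -> 2 point(s)
  x = 2: RHS = 9, y in [3, 10]  -> 2 point(s)
  x = 3: RHS = 0, y in [0]  -> 1 point(s)
  x = 4: RHS = 9, y in [3, 10]  -> 2 point(s)
  x = 5: RHS = 3, y in [4, 9]  -> 2 point(s)
  x = 6: RHS = 1, y in [1, 12]  -> 2 point(s)
  x = 7: RHS = 9, y in [3, 10]  -> 2 point(s)
  x = 9: RHS = 1, y in [1, 12]  -> 2 point(s)
  x = 10: RHS = 10, y in [6, 7]  -> 2 point(s)
  x = 11: RHS = 1, y in [1, 12]  -> 2 point(s)
Affine points: 19. Add the point at infinity: total = 20.

#E(F_13) = 20


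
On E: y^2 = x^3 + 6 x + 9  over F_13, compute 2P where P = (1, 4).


Doubling: s = (3 x1^2 + a) / (2 y1)
s = (3*1^2 + 6) / (2*4) mod 13 = 6
x3 = s^2 - 2 x1 mod 13 = 6^2 - 2*1 = 8
y3 = s (x1 - x3) - y1 mod 13 = 6 * (1 - 8) - 4 = 6

2P = (8, 6)


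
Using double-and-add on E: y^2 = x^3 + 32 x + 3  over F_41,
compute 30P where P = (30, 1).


k = 30 = 11110_2 (binary, LSB first: 01111)
Double-and-add from P = (30, 1):
  bit 0 = 0: acc unchanged = O
  bit 1 = 1: acc = O + (27, 38) = (27, 38)
  bit 2 = 1: acc = (27, 38) + (23, 27) = (37, 37)
  bit 3 = 1: acc = (37, 37) + (34, 16) = (19, 7)
  bit 4 = 1: acc = (19, 7) + (35, 13) = (7, 18)

30P = (7, 18)


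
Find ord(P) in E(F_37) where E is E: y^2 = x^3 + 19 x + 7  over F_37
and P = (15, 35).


Compute successive multiples of P until we hit O:
  1P = (15, 35)
  2P = (19, 30)
  3P = (30, 30)
  4P = (25, 30)
  5P = (25, 7)
  6P = (30, 7)
  7P = (19, 7)
  8P = (15, 2)
  ... (continuing to 9P)
  9P = O

ord(P) = 9


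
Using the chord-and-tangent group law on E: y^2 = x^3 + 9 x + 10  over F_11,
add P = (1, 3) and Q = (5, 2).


P != Q, so use the chord formula.
s = (y2 - y1) / (x2 - x1) = (10) / (4) mod 11 = 8
x3 = s^2 - x1 - x2 mod 11 = 8^2 - 1 - 5 = 3
y3 = s (x1 - x3) - y1 mod 11 = 8 * (1 - 3) - 3 = 3

P + Q = (3, 3)


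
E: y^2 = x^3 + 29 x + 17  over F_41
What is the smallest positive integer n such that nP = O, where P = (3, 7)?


Compute successive multiples of P until we hit O:
  1P = (3, 7)
  2P = (10, 6)
  3P = (23, 31)
  4P = (23, 10)
  5P = (10, 35)
  6P = (3, 34)
  7P = O

ord(P) = 7


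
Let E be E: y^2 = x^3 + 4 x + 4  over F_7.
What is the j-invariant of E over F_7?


Delta = -16(4 a^3 + 27 b^2) mod 7 = 3
-1728 * (4 a)^3 = -1728 * (4*4)^3 mod 7 = 1
j = 1 * 3^(-1) mod 7 = 5

j = 5 (mod 7)


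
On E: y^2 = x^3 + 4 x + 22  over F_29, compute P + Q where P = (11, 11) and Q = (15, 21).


P != Q, so use the chord formula.
s = (y2 - y1) / (x2 - x1) = (10) / (4) mod 29 = 17
x3 = s^2 - x1 - x2 mod 29 = 17^2 - 11 - 15 = 2
y3 = s (x1 - x3) - y1 mod 29 = 17 * (11 - 2) - 11 = 26

P + Q = (2, 26)


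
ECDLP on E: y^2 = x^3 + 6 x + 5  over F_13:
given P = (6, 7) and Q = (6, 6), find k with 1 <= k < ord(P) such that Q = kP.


Enumerate multiples of P until we hit Q = (6, 6):
  1P = (6, 7)
  2P = (10, 5)
  3P = (7, 0)
  4P = (10, 8)
  5P = (6, 6)
Match found at i = 5.

k = 5


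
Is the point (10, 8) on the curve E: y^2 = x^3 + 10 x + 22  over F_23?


Check whether y^2 = x^3 + 10 x + 22 (mod 23) for (x, y) = (10, 8).
LHS: y^2 = 8^2 mod 23 = 18
RHS: x^3 + 10 x + 22 = 10^3 + 10*10 + 22 mod 23 = 18
LHS = RHS

Yes, on the curve


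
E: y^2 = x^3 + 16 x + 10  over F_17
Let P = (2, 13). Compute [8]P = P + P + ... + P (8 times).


k = 8 = 1000_2 (binary, LSB first: 0001)
Double-and-add from P = (2, 13):
  bit 0 = 0: acc unchanged = O
  bit 1 = 0: acc unchanged = O
  bit 2 = 0: acc unchanged = O
  bit 3 = 1: acc = O + (4, 6) = (4, 6)

8P = (4, 6)


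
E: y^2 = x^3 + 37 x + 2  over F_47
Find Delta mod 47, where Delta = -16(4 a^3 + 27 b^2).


4 a^3 + 27 b^2 = 4*37^3 + 27*2^2 = 202612 + 108 = 202720
Delta = -16 * (202720) = -3243520
Delta mod 47 = 44

Delta = 44 (mod 47)


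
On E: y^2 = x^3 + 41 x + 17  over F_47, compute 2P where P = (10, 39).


Doubling: s = (3 x1^2 + a) / (2 y1)
s = (3*10^2 + 41) / (2*39) mod 47 = 11
x3 = s^2 - 2 x1 mod 47 = 11^2 - 2*10 = 7
y3 = s (x1 - x3) - y1 mod 47 = 11 * (10 - 7) - 39 = 41

2P = (7, 41)


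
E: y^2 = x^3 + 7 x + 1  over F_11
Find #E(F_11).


For each x in F_11, count y with y^2 = x^3 + 7 x + 1 mod 11:
  x = 0: RHS = 1, y in [1, 10]  -> 2 point(s)
  x = 1: RHS = 9, y in [3, 8]  -> 2 point(s)
  x = 2: RHS = 1, y in [1, 10]  -> 2 point(s)
  x = 3: RHS = 5, y in [4, 7]  -> 2 point(s)
  x = 4: RHS = 5, y in [4, 7]  -> 2 point(s)
  x = 9: RHS = 1, y in [1, 10]  -> 2 point(s)
  x = 10: RHS = 4, y in [2, 9]  -> 2 point(s)
Affine points: 14. Add the point at infinity: total = 15.

#E(F_11) = 15


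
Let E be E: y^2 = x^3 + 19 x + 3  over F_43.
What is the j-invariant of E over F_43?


Delta = -16(4 a^3 + 27 b^2) mod 43 = 36
-1728 * (4 a)^3 = -1728 * (4*19)^3 mod 43 = 2
j = 2 * 36^(-1) mod 43 = 12

j = 12 (mod 43)


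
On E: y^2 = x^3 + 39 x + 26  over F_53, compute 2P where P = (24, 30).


Doubling: s = (3 x1^2 + a) / (2 y1)
s = (3*24^2 + 39) / (2*30) mod 53 = 48
x3 = s^2 - 2 x1 mod 53 = 48^2 - 2*24 = 30
y3 = s (x1 - x3) - y1 mod 53 = 48 * (24 - 30) - 30 = 0

2P = (30, 0)


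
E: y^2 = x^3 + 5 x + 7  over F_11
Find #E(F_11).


For each x in F_11, count y with y^2 = x^3 + 5 x + 7 mod 11:
  x = 2: RHS = 3, y in [5, 6]  -> 2 point(s)
  x = 3: RHS = 5, y in [4, 7]  -> 2 point(s)
  x = 4: RHS = 3, y in [5, 6]  -> 2 point(s)
  x = 5: RHS = 3, y in [5, 6]  -> 2 point(s)
  x = 6: RHS = 0, y in [0]  -> 1 point(s)
  x = 7: RHS = 0, y in [0]  -> 1 point(s)
  x = 8: RHS = 9, y in [3, 8]  -> 2 point(s)
  x = 9: RHS = 0, y in [0]  -> 1 point(s)
  x = 10: RHS = 1, y in [1, 10]  -> 2 point(s)
Affine points: 15. Add the point at infinity: total = 16.

#E(F_11) = 16


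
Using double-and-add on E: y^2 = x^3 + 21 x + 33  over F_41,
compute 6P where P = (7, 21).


k = 6 = 110_2 (binary, LSB first: 011)
Double-and-add from P = (7, 21):
  bit 0 = 0: acc unchanged = O
  bit 1 = 1: acc = O + (2, 40) = (2, 40)
  bit 2 = 1: acc = (2, 40) + (12, 2) = (7, 20)

6P = (7, 20)


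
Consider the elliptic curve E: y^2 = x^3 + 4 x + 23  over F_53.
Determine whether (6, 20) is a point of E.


Check whether y^2 = x^3 + 4 x + 23 (mod 53) for (x, y) = (6, 20).
LHS: y^2 = 20^2 mod 53 = 29
RHS: x^3 + 4 x + 23 = 6^3 + 4*6 + 23 mod 53 = 51
LHS != RHS

No, not on the curve


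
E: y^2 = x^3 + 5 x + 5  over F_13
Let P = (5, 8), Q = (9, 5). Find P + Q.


P != Q, so use the chord formula.
s = (y2 - y1) / (x2 - x1) = (10) / (4) mod 13 = 9
x3 = s^2 - x1 - x2 mod 13 = 9^2 - 5 - 9 = 2
y3 = s (x1 - x3) - y1 mod 13 = 9 * (5 - 2) - 8 = 6

P + Q = (2, 6)


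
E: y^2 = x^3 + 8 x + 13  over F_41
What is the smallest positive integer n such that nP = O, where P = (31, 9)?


Compute successive multiples of P until we hit O:
  1P = (31, 9)
  2P = (2, 18)
  3P = (6, 20)
  4P = (12, 22)
  5P = (23, 33)
  6P = (37, 9)
  7P = (14, 32)
  8P = (35, 35)
  ... (continuing to 31P)
  31P = O

ord(P) = 31


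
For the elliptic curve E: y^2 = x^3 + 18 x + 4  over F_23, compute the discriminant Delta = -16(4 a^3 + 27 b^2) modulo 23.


4 a^3 + 27 b^2 = 4*18^3 + 27*4^2 = 23328 + 432 = 23760
Delta = -16 * (23760) = -380160
Delta mod 23 = 7

Delta = 7 (mod 23)


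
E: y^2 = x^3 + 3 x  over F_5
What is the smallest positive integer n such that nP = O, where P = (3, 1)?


Compute successive multiples of P until we hit O:
  1P = (3, 1)
  2P = (4, 4)
  3P = (2, 2)
  4P = (1, 2)
  5P = (0, 0)
  6P = (1, 3)
  7P = (2, 3)
  8P = (4, 1)
  ... (continuing to 10P)
  10P = O

ord(P) = 10


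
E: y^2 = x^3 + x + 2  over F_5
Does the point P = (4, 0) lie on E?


Check whether y^2 = x^3 + 1 x + 2 (mod 5) for (x, y) = (4, 0).
LHS: y^2 = 0^2 mod 5 = 0
RHS: x^3 + 1 x + 2 = 4^3 + 1*4 + 2 mod 5 = 0
LHS = RHS

Yes, on the curve


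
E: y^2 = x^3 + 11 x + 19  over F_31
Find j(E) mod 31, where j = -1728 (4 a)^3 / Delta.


Delta = -16(4 a^3 + 27 b^2) mod 31 = 13
-1728 * (4 a)^3 = -1728 * (4*11)^3 mod 31 = 30
j = 30 * 13^(-1) mod 31 = 19

j = 19 (mod 31)


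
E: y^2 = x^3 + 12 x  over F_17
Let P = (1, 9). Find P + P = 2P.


Doubling: s = (3 x1^2 + a) / (2 y1)
s = (3*1^2 + 12) / (2*9) mod 17 = 15
x3 = s^2 - 2 x1 mod 17 = 15^2 - 2*1 = 2
y3 = s (x1 - x3) - y1 mod 17 = 15 * (1 - 2) - 9 = 10

2P = (2, 10)


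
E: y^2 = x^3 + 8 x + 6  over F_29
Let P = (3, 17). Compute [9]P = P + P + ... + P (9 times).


k = 9 = 1001_2 (binary, LSB first: 1001)
Double-and-add from P = (3, 17):
  bit 0 = 1: acc = O + (3, 17) = (3, 17)
  bit 1 = 0: acc unchanged = (3, 17)
  bit 2 = 0: acc unchanged = (3, 17)
  bit 3 = 1: acc = (3, 17) + (13, 4) = (26, 10)

9P = (26, 10)


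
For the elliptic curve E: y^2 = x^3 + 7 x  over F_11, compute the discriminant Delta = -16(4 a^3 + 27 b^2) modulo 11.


4 a^3 + 27 b^2 = 4*7^3 + 27*0^2 = 1372 + 0 = 1372
Delta = -16 * (1372) = -21952
Delta mod 11 = 4

Delta = 4 (mod 11)


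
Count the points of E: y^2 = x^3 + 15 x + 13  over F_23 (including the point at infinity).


For each x in F_23, count y with y^2 = x^3 + 15 x + 13 mod 23:
  x = 0: RHS = 13, y in [6, 17]  -> 2 point(s)
  x = 1: RHS = 6, y in [11, 12]  -> 2 point(s)
  x = 3: RHS = 16, y in [4, 19]  -> 2 point(s)
  x = 5: RHS = 6, y in [11, 12]  -> 2 point(s)
  x = 7: RHS = 1, y in [1, 22]  -> 2 point(s)
  x = 8: RHS = 1, y in [1, 22]  -> 2 point(s)
  x = 9: RHS = 3, y in [7, 16]  -> 2 point(s)
  x = 10: RHS = 13, y in [6, 17]  -> 2 point(s)
  x = 12: RHS = 12, y in [9, 14]  -> 2 point(s)
  x = 13: RHS = 13, y in [6, 17]  -> 2 point(s)
  x = 14: RHS = 0, y in [0]  -> 1 point(s)
  x = 15: RHS = 2, y in [5, 18]  -> 2 point(s)
  x = 16: RHS = 2, y in [5, 18]  -> 2 point(s)
  x = 17: RHS = 6, y in [11, 12]  -> 2 point(s)
  x = 19: RHS = 4, y in [2, 21]  -> 2 point(s)
Affine points: 29. Add the point at infinity: total = 30.

#E(F_23) = 30


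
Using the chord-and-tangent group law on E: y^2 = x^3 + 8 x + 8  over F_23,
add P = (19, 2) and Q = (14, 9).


P != Q, so use the chord formula.
s = (y2 - y1) / (x2 - x1) = (7) / (18) mod 23 = 17
x3 = s^2 - x1 - x2 mod 23 = 17^2 - 19 - 14 = 3
y3 = s (x1 - x3) - y1 mod 23 = 17 * (19 - 3) - 2 = 17

P + Q = (3, 17)


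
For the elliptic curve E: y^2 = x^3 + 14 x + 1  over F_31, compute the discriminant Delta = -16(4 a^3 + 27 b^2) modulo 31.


4 a^3 + 27 b^2 = 4*14^3 + 27*1^2 = 10976 + 27 = 11003
Delta = -16 * (11003) = -176048
Delta mod 31 = 1

Delta = 1 (mod 31)


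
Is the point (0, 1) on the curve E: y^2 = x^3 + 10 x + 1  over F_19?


Check whether y^2 = x^3 + 10 x + 1 (mod 19) for (x, y) = (0, 1).
LHS: y^2 = 1^2 mod 19 = 1
RHS: x^3 + 10 x + 1 = 0^3 + 10*0 + 1 mod 19 = 1
LHS = RHS

Yes, on the curve


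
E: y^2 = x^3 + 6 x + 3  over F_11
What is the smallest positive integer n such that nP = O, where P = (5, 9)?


Compute successive multiples of P until we hit O:
  1P = (5, 9)
  2P = (2, 10)
  3P = (9, 7)
  4P = (0, 5)
  5P = (4, 5)
  6P = (7, 5)
  7P = (3, 9)
  8P = (3, 2)
  ... (continuing to 15P)
  15P = O

ord(P) = 15


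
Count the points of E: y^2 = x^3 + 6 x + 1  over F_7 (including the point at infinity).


For each x in F_7, count y with y^2 = x^3 + 6 x + 1 mod 7:
  x = 0: RHS = 1, y in [1, 6]  -> 2 point(s)
  x = 1: RHS = 1, y in [1, 6]  -> 2 point(s)
  x = 2: RHS = 0, y in [0]  -> 1 point(s)
  x = 3: RHS = 4, y in [2, 5]  -> 2 point(s)
  x = 5: RHS = 2, y in [3, 4]  -> 2 point(s)
  x = 6: RHS = 1, y in [1, 6]  -> 2 point(s)
Affine points: 11. Add the point at infinity: total = 12.

#E(F_7) = 12


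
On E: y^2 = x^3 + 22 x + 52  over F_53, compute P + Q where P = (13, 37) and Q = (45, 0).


P != Q, so use the chord formula.
s = (y2 - y1) / (x2 - x1) = (16) / (32) mod 53 = 27
x3 = s^2 - x1 - x2 mod 53 = 27^2 - 13 - 45 = 35
y3 = s (x1 - x3) - y1 mod 53 = 27 * (13 - 35) - 37 = 5

P + Q = (35, 5)


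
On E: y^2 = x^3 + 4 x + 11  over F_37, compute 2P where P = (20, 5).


Doubling: s = (3 x1^2 + a) / (2 y1)
s = (3*20^2 + 4) / (2*5) mod 37 = 2
x3 = s^2 - 2 x1 mod 37 = 2^2 - 2*20 = 1
y3 = s (x1 - x3) - y1 mod 37 = 2 * (20 - 1) - 5 = 33

2P = (1, 33)


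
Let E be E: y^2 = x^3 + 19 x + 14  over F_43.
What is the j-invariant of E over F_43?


Delta = -16(4 a^3 + 27 b^2) mod 43 = 6
-1728 * (4 a)^3 = -1728 * (4*19)^3 mod 43 = 2
j = 2 * 6^(-1) mod 43 = 29

j = 29 (mod 43)


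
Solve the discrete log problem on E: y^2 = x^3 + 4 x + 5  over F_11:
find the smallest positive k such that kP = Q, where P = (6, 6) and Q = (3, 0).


Enumerate multiples of P until we hit Q = (3, 0):
  1P = (6, 6)
  2P = (3, 0)
Match found at i = 2.

k = 2


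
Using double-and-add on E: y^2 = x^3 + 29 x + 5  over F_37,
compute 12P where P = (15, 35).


k = 12 = 1100_2 (binary, LSB first: 0011)
Double-and-add from P = (15, 35):
  bit 0 = 0: acc unchanged = O
  bit 1 = 0: acc unchanged = O
  bit 2 = 1: acc = O + (20, 36) = (20, 36)
  bit 3 = 1: acc = (20, 36) + (13, 10) = (11, 8)

12P = (11, 8)


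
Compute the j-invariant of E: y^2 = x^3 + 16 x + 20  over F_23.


Delta = -16(4 a^3 + 27 b^2) mod 23 = 9
-1728 * (4 a)^3 = -1728 * (4*16)^3 mod 23 = 7
j = 7 * 9^(-1) mod 23 = 11

j = 11 (mod 23)


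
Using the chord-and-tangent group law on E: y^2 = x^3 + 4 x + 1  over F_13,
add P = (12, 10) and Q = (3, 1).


P != Q, so use the chord formula.
s = (y2 - y1) / (x2 - x1) = (4) / (4) mod 13 = 1
x3 = s^2 - x1 - x2 mod 13 = 1^2 - 12 - 3 = 12
y3 = s (x1 - x3) - y1 mod 13 = 1 * (12 - 12) - 10 = 3

P + Q = (12, 3)


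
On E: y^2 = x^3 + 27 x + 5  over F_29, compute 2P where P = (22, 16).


Doubling: s = (3 x1^2 + a) / (2 y1)
s = (3*22^2 + 27) / (2*16) mod 29 = 0
x3 = s^2 - 2 x1 mod 29 = 0^2 - 2*22 = 14
y3 = s (x1 - x3) - y1 mod 29 = 0 * (22 - 14) - 16 = 13

2P = (14, 13)


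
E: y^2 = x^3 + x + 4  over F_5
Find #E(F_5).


For each x in F_5, count y with y^2 = x^3 + 1 x + 4 mod 5:
  x = 0: RHS = 4, y in [2, 3]  -> 2 point(s)
  x = 1: RHS = 1, y in [1, 4]  -> 2 point(s)
  x = 2: RHS = 4, y in [2, 3]  -> 2 point(s)
  x = 3: RHS = 4, y in [2, 3]  -> 2 point(s)
Affine points: 8. Add the point at infinity: total = 9.

#E(F_5) = 9


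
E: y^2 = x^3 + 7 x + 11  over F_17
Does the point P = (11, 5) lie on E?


Check whether y^2 = x^3 + 7 x + 11 (mod 17) for (x, y) = (11, 5).
LHS: y^2 = 5^2 mod 17 = 8
RHS: x^3 + 7 x + 11 = 11^3 + 7*11 + 11 mod 17 = 8
LHS = RHS

Yes, on the curve


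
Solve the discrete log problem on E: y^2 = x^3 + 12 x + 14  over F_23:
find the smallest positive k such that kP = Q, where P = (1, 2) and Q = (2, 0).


Enumerate multiples of P until we hit Q = (2, 0):
  1P = (1, 2)
  2P = (2, 0)
Match found at i = 2.

k = 2


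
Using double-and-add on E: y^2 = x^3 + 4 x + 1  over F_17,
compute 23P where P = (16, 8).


k = 23 = 10111_2 (binary, LSB first: 11101)
Double-and-add from P = (16, 8):
  bit 0 = 1: acc = O + (16, 8) = (16, 8)
  bit 1 = 1: acc = (16, 8) + (0, 16) = (14, 8)
  bit 2 = 1: acc = (14, 8) + (4, 9) = (7, 10)
  bit 3 = 0: acc unchanged = (7, 10)
  bit 4 = 1: acc = (7, 10) + (10, 15) = (16, 9)

23P = (16, 9)


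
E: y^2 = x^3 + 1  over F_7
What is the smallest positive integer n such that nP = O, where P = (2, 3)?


Compute successive multiples of P until we hit O:
  1P = (2, 3)
  2P = (0, 1)
  3P = (6, 0)
  4P = (0, 6)
  5P = (2, 4)
  6P = O

ord(P) = 6


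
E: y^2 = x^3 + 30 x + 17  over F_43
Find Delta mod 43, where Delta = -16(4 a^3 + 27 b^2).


4 a^3 + 27 b^2 = 4*30^3 + 27*17^2 = 108000 + 7803 = 115803
Delta = -16 * (115803) = -1852848
Delta mod 43 = 22

Delta = 22 (mod 43)


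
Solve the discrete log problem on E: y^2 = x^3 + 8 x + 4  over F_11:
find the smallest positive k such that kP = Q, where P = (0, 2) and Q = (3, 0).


Enumerate multiples of P until we hit Q = (3, 0):
  1P = (0, 2)
  2P = (4, 1)
  3P = (5, 2)
  4P = (6, 9)
  5P = (3, 0)
Match found at i = 5.

k = 5


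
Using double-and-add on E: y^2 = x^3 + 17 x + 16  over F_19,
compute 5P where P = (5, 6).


k = 5 = 101_2 (binary, LSB first: 101)
Double-and-add from P = (5, 6):
  bit 0 = 1: acc = O + (5, 6) = (5, 6)
  bit 1 = 0: acc unchanged = (5, 6)
  bit 2 = 1: acc = (5, 6) + (0, 4) = (2, 18)

5P = (2, 18)


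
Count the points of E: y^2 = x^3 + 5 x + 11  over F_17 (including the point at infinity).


For each x in F_17, count y with y^2 = x^3 + 5 x + 11 mod 17:
  x = 1: RHS = 0, y in [0]  -> 1 point(s)
  x = 3: RHS = 2, y in [6, 11]  -> 2 point(s)
  x = 5: RHS = 8, y in [5, 12]  -> 2 point(s)
  x = 6: RHS = 2, y in [6, 11]  -> 2 point(s)
  x = 7: RHS = 15, y in [7, 10]  -> 2 point(s)
  x = 8: RHS = 2, y in [6, 11]  -> 2 point(s)
Affine points: 11. Add the point at infinity: total = 12.

#E(F_17) = 12


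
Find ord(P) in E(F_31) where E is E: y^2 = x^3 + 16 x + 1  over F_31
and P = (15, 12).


Compute successive multiples of P until we hit O:
  1P = (15, 12)
  2P = (21, 9)
  3P = (3, 13)
  4P = (27, 20)
  5P = (17, 28)
  6P = (1, 7)
  7P = (2, 17)
  8P = (18, 13)
  ... (continuing to 31P)
  31P = O

ord(P) = 31


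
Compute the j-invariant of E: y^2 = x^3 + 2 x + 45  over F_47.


Delta = -16(4 a^3 + 27 b^2) mod 47 = 16
-1728 * (4 a)^3 = -1728 * (4*2)^3 mod 47 = 39
j = 39 * 16^(-1) mod 47 = 23

j = 23 (mod 47)


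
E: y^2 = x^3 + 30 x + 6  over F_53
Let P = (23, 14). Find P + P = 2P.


Doubling: s = (3 x1^2 + a) / (2 y1)
s = (3*23^2 + 30) / (2*14) mod 53 = 18
x3 = s^2 - 2 x1 mod 53 = 18^2 - 2*23 = 13
y3 = s (x1 - x3) - y1 mod 53 = 18 * (23 - 13) - 14 = 7

2P = (13, 7)


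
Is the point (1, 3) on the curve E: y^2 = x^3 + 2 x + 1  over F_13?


Check whether y^2 = x^3 + 2 x + 1 (mod 13) for (x, y) = (1, 3).
LHS: y^2 = 3^2 mod 13 = 9
RHS: x^3 + 2 x + 1 = 1^3 + 2*1 + 1 mod 13 = 4
LHS != RHS

No, not on the curve


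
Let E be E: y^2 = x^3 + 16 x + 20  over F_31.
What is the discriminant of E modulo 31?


4 a^3 + 27 b^2 = 4*16^3 + 27*20^2 = 16384 + 10800 = 27184
Delta = -16 * (27184) = -434944
Delta mod 31 = 17

Delta = 17 (mod 31)


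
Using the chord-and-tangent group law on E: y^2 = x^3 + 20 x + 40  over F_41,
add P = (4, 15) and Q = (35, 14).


P != Q, so use the chord formula.
s = (y2 - y1) / (x2 - x1) = (40) / (31) mod 41 = 37
x3 = s^2 - x1 - x2 mod 41 = 37^2 - 4 - 35 = 18
y3 = s (x1 - x3) - y1 mod 41 = 37 * (4 - 18) - 15 = 0

P + Q = (18, 0)


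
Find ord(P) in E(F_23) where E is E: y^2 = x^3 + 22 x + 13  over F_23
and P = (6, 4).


Compute successive multiples of P until we hit O:
  1P = (6, 4)
  2P = (12, 2)
  3P = (0, 17)
  4P = (7, 2)
  5P = (14, 12)
  6P = (4, 21)
  7P = (22, 17)
  8P = (13, 9)
  ... (continuing to 25P)
  25P = O

ord(P) = 25
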